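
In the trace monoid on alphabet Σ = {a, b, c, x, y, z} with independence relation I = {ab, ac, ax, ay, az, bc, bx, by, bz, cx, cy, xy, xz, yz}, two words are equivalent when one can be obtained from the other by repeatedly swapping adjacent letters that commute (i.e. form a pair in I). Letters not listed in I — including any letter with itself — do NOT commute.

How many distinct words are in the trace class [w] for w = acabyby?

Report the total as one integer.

630

piece 0:a — minimal
piece 1:c — minimal
piece 2:a rests on {0:a}
piece 3:b — minimal
piece 4:y — minimal
piece 5:b rests on {3:b}
piece 6:y rests on {4:y}
minimal pieces: {0:a, 1:c, 3:b, 4:y}
ways to finish when only these pieces remain (= sum over removing one remaining piece with nothing left below it):
  1 left: {1}→1  {2}→1  {5}→1  {6}→1
  2 left: {0,2}→1  {1,2}→2  {1,5}→2  {1,6}→2  {2,5}→2  {2,6}→2  {3,5}→1  {4,6}→1  {5,6}→2
  3 left: {0,1,2}→3  {0,2,5}→3  {0,2,6}→3  {1,2,5}→6  {1,2,6}→6  {1,3,5}→3  {1,4,6}→3  {1,5,6}→6  {2,3,5}→3  {2,4,6}→3  {2,5,6}→6  {3,5,6}→3  {4,5,6}→3
  4 left: {0,1,2,5}→12  {0,1,2,6}→12  {0,2,3,5}→6  {0,2,4,6}→6  {0,2,5,6}→12  {1,2,3,5}→12  {1,2,4,6}→12  {1,2,5,6}→24  {1,3,5,6}→12  {1,4,5,6}→12  {2,3,5,6}→12  {2,4,5,6}→12  {3,4,5,6}→6
  5 left: {0,1,2,3,5}→30  {0,1,2,4,6}→30  {0,1,2,5,6}→60  {0,2,3,5,6}→30  {0,2,4,5,6}→30  {1,2,3,5,6}→60  {1,2,4,5,6}→60  {1,3,4,5,6}→30  {2,3,4,5,6}→30
  placing 0:a first → 180 extensions
  placing 1:c first → 90 extensions
  placing 3:b first → 180 extensions
  placing 4:y first → 180 extensions
total linear extensions = 630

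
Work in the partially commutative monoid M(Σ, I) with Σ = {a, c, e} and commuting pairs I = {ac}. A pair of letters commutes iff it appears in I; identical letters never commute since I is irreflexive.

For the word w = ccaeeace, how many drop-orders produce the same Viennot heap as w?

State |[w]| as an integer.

0(c) covers ∅
1(c) covers 0:c
2(a) covers ∅
3(e) covers 1:c, 2:a
4(e) covers 3:e
5(a) covers 4:e
6(c) covers 4:e
7(e) covers 5:a, 6:c
floor of heap: 0:c, 2:a
completions by unplaced set U, small U first (add the entries for U minus each lowest piece of U):
  |U|=1: {7}:1
  |U|=2: {5,7}:1  {6,7}:1
  |U|=3: {5,6,7}:2
  |U|=4: {4,5,6,7}:2
  |U|=5: {3,4,5,6,7}:2
  |U|=6: {1,3,4,5,6,7}:2  {2,3,4,5,6,7}:2
  start at 0(c): 4
  start at 2(a): 2
sum over floor = 6

6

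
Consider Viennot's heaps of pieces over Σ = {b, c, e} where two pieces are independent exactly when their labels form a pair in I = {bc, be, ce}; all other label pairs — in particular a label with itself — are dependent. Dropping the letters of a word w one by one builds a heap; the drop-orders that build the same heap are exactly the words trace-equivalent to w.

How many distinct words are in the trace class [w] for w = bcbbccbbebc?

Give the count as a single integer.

2310

drop 0:b onto floor
drop 1:c onto floor
drop 2:b onto {0:b}
drop 3:b onto {2:b}
drop 4:c onto {1:c}
drop 5:c onto {4:c}
drop 6:b onto {3:b}
drop 7:b onto {6:b}
drop 8:e onto floor
drop 9:b onto {7:b}
drop 10:c onto {5:c}
ground layer = {0:b, 1:c, 8:e}
drop-orders for the pieces not yet dropped (sum over which currently-grounded one goes next):
  1 to go: {8} 1  {9} 1  {10} 1
  2 to go: {5,10} 1  {7,9} 1  {8,9} 2  {8,10} 2  {9,10} 2
  3 to go: {4,5,10} 1  {5,8,10} 3  {5,9,10} 3  {6,7,9} 1  {7,8,9} 3  {7,9,10} 3  {8,9,10} 6
  4 to go: {1,4,5,10} 1  {3,6,7,9} 1  {4,5,8,10} 4  {4,5,9,10} 4  {5,7,9,10} 6  {5,8,9,10} 12  {6,7,8,9} 4  {6,7,9,10} 4  {7,8,9,10} 12
  5 to go: {1,4,5,8,10} 5  {1,4,5,9,10} 5  {2,3,6,7,9} 1  {3,6,7,8,9} 5  {3,6,7,9,10} 5  {4,5,7,9,10} 10  {4,5,8,9,10} 20  {5,6,7,9,10} 10  {5,7,8,9,10} 30  {6,7,8,9,10} 20
  6 to go: {0,2,3,6,7,9} 1  {1,4,5,7,9,10} 15  {1,4,5,8,9,10} 30  {2,3,6,7,8,9} 6  {2,3,6,7,9,10} 6  {3,5,6,7,9,10} 15  {3,6,7,8,9,10} 30  {4,5,6,7,9,10} 20  {4,5,7,8,9,10} 60  {5,6,7,8,9,10} 60
  7 to go: {0,2,3,6,7,8,9} 7  {0,2,3,6,7,9,10} 7  {1,4,5,6,7,9,10} 35  {1,4,5,7,8,9,10} 105  {2,3,5,6,7,9,10} 21  {2,3,6,7,8,9,10} 42  {3,4,5,6,7,9,10} 35  {3,5,6,7,8,9,10} 105  {4,5,6,7,8,9,10} 140
  8 to go: {0,2,3,5,6,7,9,10} 28  {0,2,3,6,7,8,9,10} 56  {1,3,4,5,6,7,9,10} 70  {1,4,5,6,7,8,9,10} 280  {2,3,4,5,6,7,9,10} 56  {2,3,5,6,7,8,9,10} 168  {3,4,5,6,7,8,9,10} 280
  9 to go: {0,2,3,4,5,6,7,9,10} 84  {0,2,3,5,6,7,8,9,10} 252  {1,2,3,4,5,6,7,9,10} 126  {1,3,4,5,6,7,8,9,10} 630  {2,3,4,5,6,7,8,9,10} 504
  if 0:b drops first: 1260 orders
  if 1:c drops first: 840 orders
  if 8:e drops first: 210 orders
heap linearizations: 2310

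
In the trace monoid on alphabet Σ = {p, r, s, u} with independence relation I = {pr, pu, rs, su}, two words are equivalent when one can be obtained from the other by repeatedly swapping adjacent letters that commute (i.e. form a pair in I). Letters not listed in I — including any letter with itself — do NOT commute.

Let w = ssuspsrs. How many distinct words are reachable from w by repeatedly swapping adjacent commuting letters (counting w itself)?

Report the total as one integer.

28

#0=s has no predecessor
#1=s depends on [0:s]
#2=u has no predecessor
#3=s depends on [1:s]
#4=p depends on [3:s]
#5=s depends on [4:p]
#6=r depends on [2:u]
#7=s depends on [5:s]
sources: [0:s, 2:u]
N(rest) = Σ N(rest − s) over sources s of rest; N(one piece) = 1:
  size 1 → [6]=1  [7]=1
  size 2 → [2,6]=1  [5,7]=1  [6,7]=2
  size 3 → [2,6,7]=3  [4,5,7]=1  [5,6,7]=3
  size 4 → [2,5,6,7]=6  [3,4,5,7]=1  [4,5,6,7]=4
  size 5 → [1,3,4,5,7]=1  [2,4,5,6,7]=10  [3,4,5,6,7]=5
  size 6 → [0,1,3,4,5,7]=1  [1,3,4,5,6,7]=6  [2,3,4,5,6,7]=15
  first=0(s) contributes 21
  first=2(u) contributes 7
|[w]| = 28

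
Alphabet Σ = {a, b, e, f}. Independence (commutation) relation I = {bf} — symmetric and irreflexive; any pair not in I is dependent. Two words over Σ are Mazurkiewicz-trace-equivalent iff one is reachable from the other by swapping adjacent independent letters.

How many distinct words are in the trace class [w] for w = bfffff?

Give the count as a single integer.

0(b) covers ∅
1(f) covers ∅
2(f) covers 1:f
3(f) covers 2:f
4(f) covers 3:f
5(f) covers 4:f
floor of heap: 0:b, 1:f
completions by unplaced set U, small U first (add the entries for U minus each lowest piece of U):
  |U|=1: {0}:1  {5}:1
  |U|=2: {0,5}:2  {4,5}:1
  |U|=3: {0,4,5}:3  {3,4,5}:1
  |U|=4: {0,3,4,5}:4  {2,3,4,5}:1
  start at 0(b): 1
  start at 1(f): 5
sum over floor = 6

6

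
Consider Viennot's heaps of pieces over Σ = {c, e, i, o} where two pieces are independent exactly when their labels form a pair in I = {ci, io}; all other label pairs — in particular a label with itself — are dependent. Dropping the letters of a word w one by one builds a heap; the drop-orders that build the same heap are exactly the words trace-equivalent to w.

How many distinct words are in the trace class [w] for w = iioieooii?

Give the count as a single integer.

24

0(i) covers ∅
1(i) covers 0:i
2(o) covers ∅
3(i) covers 1:i
4(e) covers 2:o, 3:i
5(o) covers 4:e
6(o) covers 5:o
7(i) covers 4:e
8(i) covers 7:i
floor of heap: 0:i, 2:o
completions by unplaced set U, small U first (add the entries for U minus each lowest piece of U):
  |U|=1: {6}:1  {8}:1
  |U|=2: {5,6}:1  {6,8}:2  {7,8}:1
  |U|=3: {5,6,8}:3  {6,7,8}:3
  |U|=4: {5,6,7,8}:6
  |U|=5: {4,5,6,7,8}:6
  |U|=6: {2,4,5,6,7,8}:6  {3,4,5,6,7,8}:6
  |U|=7: {1,3,4,5,6,7,8}:6  {2,3,4,5,6,7,8}:12
  start at 0(i): 18
  start at 2(o): 6
sum over floor = 24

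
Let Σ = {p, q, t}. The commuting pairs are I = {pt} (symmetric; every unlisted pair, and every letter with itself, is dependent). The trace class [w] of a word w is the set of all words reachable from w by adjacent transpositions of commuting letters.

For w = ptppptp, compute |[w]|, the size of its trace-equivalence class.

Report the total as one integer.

21

piece 0:p — minimal
piece 1:t — minimal
piece 2:p rests on {0:p}
piece 3:p rests on {2:p}
piece 4:p rests on {3:p}
piece 5:t rests on {1:t}
piece 6:p rests on {4:p}
minimal pieces: {0:p, 1:t}
ways to finish when only these pieces remain (= sum over removing one remaining piece with nothing left below it):
  1 left: {5}→1  {6}→1
  2 left: {1,5}→1  {4,6}→1  {5,6}→2
  3 left: {1,5,6}→3  {3,4,6}→1  {4,5,6}→3
  4 left: {1,4,5,6}→6  {2,3,4,6}→1  {3,4,5,6}→4
  5 left: {0,2,3,4,6}→1  {1,3,4,5,6}→10  {2,3,4,5,6}→5
  placing 0:p first → 15 extensions
  placing 1:t first → 6 extensions
total linear extensions = 21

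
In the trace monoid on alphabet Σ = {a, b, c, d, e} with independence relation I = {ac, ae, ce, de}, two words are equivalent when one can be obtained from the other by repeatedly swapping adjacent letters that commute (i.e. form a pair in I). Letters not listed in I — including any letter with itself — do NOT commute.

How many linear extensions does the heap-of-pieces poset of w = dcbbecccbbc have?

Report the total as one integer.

piece 0:d — minimal
piece 1:c rests on {0:d}
piece 2:b rests on {1:c}
piece 3:b rests on {2:b}
piece 4:e rests on {3:b}
piece 5:c rests on {3:b}
piece 6:c rests on {5:c}
piece 7:c rests on {6:c}
piece 8:b rests on {4:e, 7:c}
piece 9:b rests on {8:b}
piece 10:c rests on {9:b}
minimal pieces: {0:d}
ways to finish when only these pieces remain (= sum over removing one remaining piece with nothing left below it):
  1 left: {10}→1
  2 left: {9,10}→1
  3 left: {8,9,10}→1
  4 left: {4,8,9,10}→1  {7,8,9,10}→1
  5 left: {4,7,8,9,10}→2  {6,7,8,9,10}→1
  6 left: {4,6,7,8,9,10}→3  {5,6,7,8,9,10}→1
  7 left: {4,5,6,7,8,9,10}→4
  8 left: {3,4,5,6,7,8,9,10}→4
  9 left: {2,3,4,5,6,7,8,9,10}→4
  placing 0:d first → 4 extensions

4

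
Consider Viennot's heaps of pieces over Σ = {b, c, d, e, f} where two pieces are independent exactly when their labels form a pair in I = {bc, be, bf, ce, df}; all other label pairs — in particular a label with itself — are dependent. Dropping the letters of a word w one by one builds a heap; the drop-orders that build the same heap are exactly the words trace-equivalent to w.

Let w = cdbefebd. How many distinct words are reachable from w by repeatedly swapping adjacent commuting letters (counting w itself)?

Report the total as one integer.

10

drop 0:c onto floor
drop 1:d onto {0:c}
drop 2:b onto {1:d}
drop 3:e onto {1:d}
drop 4:f onto {3:e}
drop 5:e onto {4:f}
drop 6:b onto {2:b}
drop 7:d onto {5:e, 6:b}
ground layer = {0:c}
drop-orders for the pieces not yet dropped (sum over which currently-grounded one goes next):
  1 to go: {7} 1
  2 to go: {5,7} 1  {6,7} 1
  3 to go: {2,6,7} 1  {4,5,7} 1  {5,6,7} 2
  4 to go: {2,5,6,7} 3  {3,4,5,7} 1  {4,5,6,7} 3
  5 to go: {2,4,5,6,7} 6  {3,4,5,6,7} 4
  6 to go: {2,3,4,5,6,7} 10
  if 0:c drops first: 10 orders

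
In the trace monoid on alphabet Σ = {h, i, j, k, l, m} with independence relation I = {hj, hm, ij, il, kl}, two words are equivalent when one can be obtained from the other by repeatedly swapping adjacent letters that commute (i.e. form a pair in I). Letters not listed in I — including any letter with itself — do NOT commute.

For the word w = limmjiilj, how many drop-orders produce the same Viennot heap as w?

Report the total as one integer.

20

0(l) covers ∅
1(i) covers ∅
2(m) covers 0:l, 1:i
3(m) covers 2:m
4(j) covers 3:m
5(i) covers 3:m
6(i) covers 5:i
7(l) covers 4:j
8(j) covers 7:l
floor of heap: 0:l, 1:i
completions by unplaced set U, small U first (add the entries for U minus each lowest piece of U):
  |U|=1: {6}:1  {8}:1
  |U|=2: {5,6}:1  {6,8}:2  {7,8}:1
  |U|=3: {4,7,8}:1  {5,6,8}:3  {6,7,8}:3
  |U|=4: {4,6,7,8}:4  {5,6,7,8}:6
  |U|=5: {4,5,6,7,8}:10
  |U|=6: {3,4,5,6,7,8}:10
  |U|=7: {2,3,4,5,6,7,8}:10
  start at 0(l): 10
  start at 1(i): 10
sum over floor = 20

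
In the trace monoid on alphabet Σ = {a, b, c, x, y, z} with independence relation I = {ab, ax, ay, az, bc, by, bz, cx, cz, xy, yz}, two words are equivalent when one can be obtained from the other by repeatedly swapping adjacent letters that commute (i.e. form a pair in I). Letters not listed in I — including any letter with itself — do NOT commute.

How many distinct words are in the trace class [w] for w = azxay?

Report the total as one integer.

30

0(a) covers ∅
1(z) covers ∅
2(x) covers 1:z
3(a) covers 0:a
4(y) covers ∅
floor of heap: 0:a, 1:z, 4:y
completions by unplaced set U, small U first (add the entries for U minus each lowest piece of U):
  |U|=1: {2}:1  {3}:1  {4}:1
  |U|=2: {0,3}:1  {1,2}:1  {2,3}:2  {2,4}:2  {3,4}:2
  |U|=3: {0,2,3}:3  {0,3,4}:3  {1,2,3}:3  {1,2,4}:3  {2,3,4}:6
  start at 0(a): 12
  start at 1(z): 12
  start at 4(y): 6
sum over floor = 30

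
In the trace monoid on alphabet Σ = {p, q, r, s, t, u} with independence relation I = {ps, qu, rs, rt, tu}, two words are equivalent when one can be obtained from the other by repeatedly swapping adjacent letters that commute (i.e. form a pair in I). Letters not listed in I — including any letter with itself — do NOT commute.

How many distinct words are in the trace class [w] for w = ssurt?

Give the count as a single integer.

3

#0=s has no predecessor
#1=s depends on [0:s]
#2=u depends on [1:s]
#3=r depends on [2:u]
#4=t depends on [1:s]
sources: [0:s]
N(rest) = Σ N(rest − s) over sources s of rest; N(one piece) = 1:
  size 1 → [3]=1  [4]=1
  size 2 → [2,3]=1  [3,4]=2
  size 3 → [2,3,4]=3
  first=0(s) contributes 3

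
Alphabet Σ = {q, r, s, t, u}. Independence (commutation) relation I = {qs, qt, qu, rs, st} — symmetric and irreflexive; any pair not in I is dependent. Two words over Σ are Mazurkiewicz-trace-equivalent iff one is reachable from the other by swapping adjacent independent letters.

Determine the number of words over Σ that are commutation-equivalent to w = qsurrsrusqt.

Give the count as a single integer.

piece 0:q — minimal
piece 1:s — minimal
piece 2:u rests on {1:s}
piece 3:r rests on {0:q, 2:u}
piece 4:r rests on {3:r}
piece 5:s rests on {2:u}
piece 6:r rests on {4:r}
piece 7:u rests on {5:s, 6:r}
piece 8:s rests on {7:u}
piece 9:q rests on {6:r}
piece 10:t rests on {7:u}
minimal pieces: {0:q, 1:s}
ways to finish when only these pieces remain (= sum over removing one remaining piece with nothing left below it):
  1 left: {8}→1  {9}→1  {10}→1
  2 left: {8,9}→2  {8,10}→2  {9,10}→2
  3 left: {7,8,10}→2  {8,9,10}→6
  4 left: {5,7,8,10}→2  {7,8,9,10}→8
  5 left: {5,7,8,9,10}→10  {6,7,8,9,10}→8
  6 left: {4,6,7,8,9,10}→8  {5,6,7,8,9,10}→18
  7 left: {3,4,6,7,8,9,10}→8  {4,5,6,7,8,9,10}→26
  8 left: {0,3,4,6,7,8,9,10}→8  {3,4,5,6,7,8,9,10}→34
  9 left: {0,3,4,5,6,7,8,9,10}→42  {2,3,4,5,6,7,8,9,10}→34
  placing 0:q first → 34 extensions
  placing 1:s first → 76 extensions
total linear extensions = 110

110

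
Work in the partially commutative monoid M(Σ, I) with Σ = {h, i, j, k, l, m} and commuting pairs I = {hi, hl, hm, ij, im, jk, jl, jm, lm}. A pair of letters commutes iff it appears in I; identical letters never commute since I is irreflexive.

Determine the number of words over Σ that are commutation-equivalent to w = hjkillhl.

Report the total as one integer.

20

#0=h has no predecessor
#1=j depends on [0:h]
#2=k depends on [0:h]
#3=i depends on [2:k]
#4=l depends on [3:i]
#5=l depends on [4:l]
#6=h depends on [1:j, 2:k]
#7=l depends on [5:l]
sources: [0:h]
N(rest) = Σ N(rest − s) over sources s of rest; N(one piece) = 1:
  size 1 → [6]=1  [7]=1
  size 2 → [1,6]=1  [5,7]=1  [6,7]=2
  size 3 → [1,6,7]=3  [4,5,7]=1  [5,6,7]=3
  size 4 → [1,5,6,7]=6  [3,4,5,7]=1  [4,5,6,7]=4
  size 5 → [1,4,5,6,7]=10  [3,4,5,6,7]=5
  size 6 → [1,3,4,5,6,7]=15  [2,3,4,5,6,7]=5
  first=0(h) contributes 20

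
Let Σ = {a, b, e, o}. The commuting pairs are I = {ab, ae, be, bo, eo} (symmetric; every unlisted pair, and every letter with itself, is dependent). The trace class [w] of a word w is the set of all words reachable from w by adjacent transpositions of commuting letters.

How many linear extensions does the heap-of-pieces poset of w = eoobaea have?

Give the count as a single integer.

#0=e has no predecessor
#1=o has no predecessor
#2=o depends on [1:o]
#3=b has no predecessor
#4=a depends on [2:o]
#5=e depends on [0:e]
#6=a depends on [4:a]
sources: [0:e, 1:o, 3:b]
N(rest) = Σ N(rest − s) over sources s of rest; N(one piece) = 1:
  size 1 → [3]=1  [5]=1  [6]=1
  size 2 → [0,5]=1  [3,5]=2  [3,6]=2  [4,6]=1  [5,6]=2
  size 3 → [0,3,5]=3  [0,5,6]=3  [2,4,6]=1  [3,4,6]=3  [3,5,6]=6  [4,5,6]=3
  size 4 → [0,3,5,6]=12  [0,4,5,6]=6  [1,2,4,6]=1  [2,3,4,6]=4  [2,4,5,6]=4  [3,4,5,6]=12
  size 5 → [0,2,4,5,6]=10  [0,3,4,5,6]=30  [1,2,3,4,6]=5  [1,2,4,5,6]=5  [2,3,4,5,6]=20
  first=0(e) contributes 30
  first=1(o) contributes 60
  first=3(b) contributes 15
|[w]| = 105

105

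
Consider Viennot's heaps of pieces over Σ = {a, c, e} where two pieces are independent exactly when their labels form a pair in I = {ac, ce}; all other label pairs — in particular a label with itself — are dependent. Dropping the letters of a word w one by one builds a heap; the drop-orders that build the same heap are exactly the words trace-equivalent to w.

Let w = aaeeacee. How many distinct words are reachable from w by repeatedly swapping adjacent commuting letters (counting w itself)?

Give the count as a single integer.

8

piece 0:a — minimal
piece 1:a rests on {0:a}
piece 2:e rests on {1:a}
piece 3:e rests on {2:e}
piece 4:a rests on {3:e}
piece 5:c — minimal
piece 6:e rests on {4:a}
piece 7:e rests on {6:e}
minimal pieces: {0:a, 5:c}
ways to finish when only these pieces remain (= sum over removing one remaining piece with nothing left below it):
  1 left: {5}→1  {7}→1
  2 left: {5,7}→2  {6,7}→1
  3 left: {4,6,7}→1  {5,6,7}→3
  4 left: {3,4,6,7}→1  {4,5,6,7}→4
  5 left: {2,3,4,6,7}→1  {3,4,5,6,7}→5
  6 left: {1,2,3,4,6,7}→1  {2,3,4,5,6,7}→6
  placing 0:a first → 7 extensions
  placing 5:c first → 1 extensions
total linear extensions = 8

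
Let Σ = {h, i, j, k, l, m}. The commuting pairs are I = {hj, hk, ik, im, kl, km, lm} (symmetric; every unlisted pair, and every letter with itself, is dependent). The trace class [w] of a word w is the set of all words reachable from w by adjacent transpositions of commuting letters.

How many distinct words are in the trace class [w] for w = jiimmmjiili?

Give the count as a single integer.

10

0(j) covers ∅
1(i) covers 0:j
2(i) covers 1:i
3(m) covers 0:j
4(m) covers 3:m
5(m) covers 4:m
6(j) covers 2:i, 5:m
7(i) covers 6:j
8(i) covers 7:i
9(l) covers 8:i
10(i) covers 9:l
floor of heap: 0:j
completions by unplaced set U, small U first (add the entries for U minus each lowest piece of U):
  |U|=1: {10}:1
  |U|=2: {9,10}:1
  |U|=3: {8,9,10}:1
  |U|=4: {7,8,9,10}:1
  |U|=5: {6,7,8,9,10}:1
  |U|=6: {2,6,7,8,9,10}:1  {5,6,7,8,9,10}:1
  |U|=7: {1,2,6,7,8,9,10}:1  {2,5,6,7,8,9,10}:2  {4,5,6,7,8,9,10}:1
  |U|=8: {1,2,5,6,7,8,9,10}:3  {2,4,5,6,7,8,9,10}:3  {3,4,5,6,7,8,9,10}:1
  |U|=9: {1,2,4,5,6,7,8,9,10}:6  {2,3,4,5,6,7,8,9,10}:4
  start at 0(j): 10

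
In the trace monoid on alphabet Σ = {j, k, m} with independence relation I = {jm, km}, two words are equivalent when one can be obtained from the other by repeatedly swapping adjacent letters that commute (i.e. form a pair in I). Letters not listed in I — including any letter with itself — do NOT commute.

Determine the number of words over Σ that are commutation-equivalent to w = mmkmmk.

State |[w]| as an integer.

15

piece 0:m — minimal
piece 1:m rests on {0:m}
piece 2:k — minimal
piece 3:m rests on {1:m}
piece 4:m rests on {3:m}
piece 5:k rests on {2:k}
minimal pieces: {0:m, 2:k}
ways to finish when only these pieces remain (= sum over removing one remaining piece with nothing left below it):
  1 left: {4}→1  {5}→1
  2 left: {2,5}→1  {3,4}→1  {4,5}→2
  3 left: {1,3,4}→1  {2,4,5}→3  {3,4,5}→3
  4 left: {0,1,3,4}→1  {1,3,4,5}→4  {2,3,4,5}→6
  placing 0:m first → 10 extensions
  placing 2:k first → 5 extensions
total linear extensions = 15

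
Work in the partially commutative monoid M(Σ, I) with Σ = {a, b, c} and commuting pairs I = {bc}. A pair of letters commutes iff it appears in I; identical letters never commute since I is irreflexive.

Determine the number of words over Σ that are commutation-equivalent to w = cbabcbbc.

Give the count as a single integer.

20

#0=c has no predecessor
#1=b has no predecessor
#2=a depends on [0:c, 1:b]
#3=b depends on [2:a]
#4=c depends on [2:a]
#5=b depends on [3:b]
#6=b depends on [5:b]
#7=c depends on [4:c]
sources: [0:c, 1:b]
N(rest) = Σ N(rest − s) over sources s of rest; N(one piece) = 1:
  size 1 → [6]=1  [7]=1
  size 2 → [4,7]=1  [5,6]=1  [6,7]=2
  size 3 → [3,5,6]=1  [4,6,7]=3  [5,6,7]=3
  size 4 → [3,5,6,7]=4  [4,5,6,7]=6
  size 5 → [3,4,5,6,7]=10
  size 6 → [2,3,4,5,6,7]=10
  first=0(c) contributes 10
  first=1(b) contributes 10
|[w]| = 20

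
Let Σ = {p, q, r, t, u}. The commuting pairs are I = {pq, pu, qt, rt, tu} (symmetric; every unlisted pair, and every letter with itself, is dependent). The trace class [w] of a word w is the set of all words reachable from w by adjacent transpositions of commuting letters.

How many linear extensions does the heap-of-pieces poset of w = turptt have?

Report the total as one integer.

3

piece 0:t — minimal
piece 1:u — minimal
piece 2:r rests on {1:u}
piece 3:p rests on {0:t, 2:r}
piece 4:t rests on {3:p}
piece 5:t rests on {4:t}
minimal pieces: {0:t, 1:u}
ways to finish when only these pieces remain (= sum over removing one remaining piece with nothing left below it):
  1 left: {5}→1
  2 left: {4,5}→1
  3 left: {3,4,5}→1
  4 left: {0,3,4,5}→1  {2,3,4,5}→1
  placing 0:t first → 1 extensions
  placing 1:u first → 2 extensions
total linear extensions = 3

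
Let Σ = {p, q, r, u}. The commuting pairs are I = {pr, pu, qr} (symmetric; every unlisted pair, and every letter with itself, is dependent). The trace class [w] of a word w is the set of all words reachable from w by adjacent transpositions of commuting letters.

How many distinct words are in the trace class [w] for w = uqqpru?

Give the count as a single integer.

#0=u has no predecessor
#1=q depends on [0:u]
#2=q depends on [1:q]
#3=p depends on [2:q]
#4=r depends on [0:u]
#5=u depends on [2:q, 4:r]
sources: [0:u]
N(rest) = Σ N(rest − s) over sources s of rest; N(one piece) = 1:
  size 1 → [3]=1  [5]=1
  size 2 → [3,5]=2  [4,5]=1
  size 3 → [2,3,5]=2  [3,4,5]=3
  size 4 → [1,2,3,5]=2  [2,3,4,5]=5
  first=0(u) contributes 7

7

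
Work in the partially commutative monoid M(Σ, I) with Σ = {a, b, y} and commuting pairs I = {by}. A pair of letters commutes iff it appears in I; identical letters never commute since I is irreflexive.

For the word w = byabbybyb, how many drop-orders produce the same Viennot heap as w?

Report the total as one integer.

0(b) covers ∅
1(y) covers ∅
2(a) covers 0:b, 1:y
3(b) covers 2:a
4(b) covers 3:b
5(y) covers 2:a
6(b) covers 4:b
7(y) covers 5:y
8(b) covers 6:b
floor of heap: 0:b, 1:y
completions by unplaced set U, small U first (add the entries for U minus each lowest piece of U):
  |U|=1: {7}:1  {8}:1
  |U|=2: {5,7}:1  {6,8}:1  {7,8}:2
  |U|=3: {4,6,8}:1  {5,7,8}:3  {6,7,8}:3
  |U|=4: {3,4,6,8}:1  {4,6,7,8}:4  {5,6,7,8}:6
  |U|=5: {3,4,6,7,8}:5  {4,5,6,7,8}:10
  |U|=6: {3,4,5,6,7,8}:15
  |U|=7: {2,3,4,5,6,7,8}:15
  start at 0(b): 15
  start at 1(y): 15
sum over floor = 30

30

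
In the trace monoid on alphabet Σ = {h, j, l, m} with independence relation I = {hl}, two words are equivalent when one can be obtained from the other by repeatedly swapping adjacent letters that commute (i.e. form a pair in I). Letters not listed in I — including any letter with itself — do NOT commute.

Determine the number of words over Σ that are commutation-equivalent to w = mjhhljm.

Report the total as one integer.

0(m) covers ∅
1(j) covers 0:m
2(h) covers 1:j
3(h) covers 2:h
4(l) covers 1:j
5(j) covers 3:h, 4:l
6(m) covers 5:j
floor of heap: 0:m
completions by unplaced set U, small U first (add the entries for U minus each lowest piece of U):
  |U|=1: {6}:1
  |U|=2: {5,6}:1
  |U|=3: {3,5,6}:1  {4,5,6}:1
  |U|=4: {2,3,5,6}:1  {3,4,5,6}:2
  |U|=5: {2,3,4,5,6}:3
  start at 0(m): 3

3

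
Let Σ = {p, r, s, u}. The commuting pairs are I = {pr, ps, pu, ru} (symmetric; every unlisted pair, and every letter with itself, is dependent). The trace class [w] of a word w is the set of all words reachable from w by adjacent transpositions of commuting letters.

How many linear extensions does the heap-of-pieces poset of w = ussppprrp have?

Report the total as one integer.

piece 0:u — minimal
piece 1:s rests on {0:u}
piece 2:s rests on {1:s}
piece 3:p — minimal
piece 4:p rests on {3:p}
piece 5:p rests on {4:p}
piece 6:r rests on {2:s}
piece 7:r rests on {6:r}
piece 8:p rests on {5:p}
minimal pieces: {0:u, 3:p}
ways to finish when only these pieces remain (= sum over removing one remaining piece with nothing left below it):
  1 left: {7}→1  {8}→1
  2 left: {5,8}→1  {6,7}→1  {7,8}→2
  3 left: {2,6,7}→1  {4,5,8}→1  {5,7,8}→3  {6,7,8}→3
  4 left: {1,2,6,7}→1  {2,6,7,8}→4  {3,4,5,8}→1  {4,5,7,8}→4  {5,6,7,8}→6
  5 left: {0,1,2,6,7}→1  {1,2,6,7,8}→5  {2,5,6,7,8}→10  {3,4,5,7,8}→5  {4,5,6,7,8}→10
  6 left: {0,1,2,6,7,8}→6  {1,2,5,6,7,8}→15  {2,4,5,6,7,8}→20  {3,4,5,6,7,8}→15
  7 left: {0,1,2,5,6,7,8}→21  {1,2,4,5,6,7,8}→35  {2,3,4,5,6,7,8}→35
  placing 0:u first → 70 extensions
  placing 3:p first → 56 extensions
total linear extensions = 126

126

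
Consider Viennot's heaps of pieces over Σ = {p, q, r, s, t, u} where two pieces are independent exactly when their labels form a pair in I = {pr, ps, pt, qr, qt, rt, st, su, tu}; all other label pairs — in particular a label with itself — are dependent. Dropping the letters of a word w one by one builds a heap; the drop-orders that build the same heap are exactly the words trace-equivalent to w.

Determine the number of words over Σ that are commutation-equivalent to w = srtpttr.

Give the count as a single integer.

drop 0:s onto floor
drop 1:r onto {0:s}
drop 2:t onto floor
drop 3:p onto floor
drop 4:t onto {2:t}
drop 5:t onto {4:t}
drop 6:r onto {1:r}
ground layer = {0:s, 2:t, 3:p}
drop-orders for the pieces not yet dropped (sum over which currently-grounded one goes next):
  1 to go: {3} 1  {5} 1  {6} 1
  2 to go: {1,6} 1  {3,5} 2  {3,6} 2  {4,5} 1  {5,6} 2
  3 to go: {0,1,6} 1  {1,3,6} 3  {1,5,6} 3  {2,4,5} 1  {3,4,5} 3  {3,5,6} 6  {4,5,6} 3
  4 to go: {0,1,3,6} 4  {0,1,5,6} 4  {1,3,5,6} 12  {1,4,5,6} 6  {2,3,4,5} 4  {2,4,5,6} 4  {3,4,5,6} 12
  5 to go: {0,1,3,5,6} 20  {0,1,4,5,6} 10  {1,2,4,5,6} 10  {1,3,4,5,6} 30  {2,3,4,5,6} 20
  if 0:s drops first: 60 orders
  if 2:t drops first: 60 orders
  if 3:p drops first: 20 orders
heap linearizations: 140

140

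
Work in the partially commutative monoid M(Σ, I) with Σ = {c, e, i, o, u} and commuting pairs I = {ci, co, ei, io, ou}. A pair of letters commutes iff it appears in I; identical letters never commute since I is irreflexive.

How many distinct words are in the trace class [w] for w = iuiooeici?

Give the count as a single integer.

105

0(i) covers ∅
1(u) covers 0:i
2(i) covers 1:u
3(o) covers ∅
4(o) covers 3:o
5(e) covers 1:u, 4:o
6(i) covers 2:i
7(c) covers 5:e
8(i) covers 6:i
floor of heap: 0:i, 3:o
completions by unplaced set U, small U first (add the entries for U minus each lowest piece of U):
  |U|=1: {7}:1  {8}:1
  |U|=2: {5,7}:1  {6,8}:1  {7,8}:2
  |U|=3: {2,6,8}:1  {4,5,7}:1  {5,7,8}:3  {6,7,8}:3
  |U|=4: {2,6,7,8}:4  {3,4,5,7}:1  {4,5,7,8}:4  {5,6,7,8}:6
  |U|=5: {2,5,6,7,8}:10  {3,4,5,7,8}:5  {4,5,6,7,8}:10
  |U|=6: {1,2,5,6,7,8}:10  {2,4,5,6,7,8}:20  {3,4,5,6,7,8}:15
  |U|=7: {0,1,2,5,6,7,8}:10  {1,2,4,5,6,7,8}:30  {2,3,4,5,6,7,8}:35
  start at 0(i): 65
  start at 3(o): 40
sum over floor = 105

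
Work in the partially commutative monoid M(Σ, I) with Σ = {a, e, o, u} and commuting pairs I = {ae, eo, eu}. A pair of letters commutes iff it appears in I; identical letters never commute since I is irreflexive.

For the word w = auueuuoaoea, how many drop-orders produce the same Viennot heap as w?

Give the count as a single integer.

piece 0:a — minimal
piece 1:u rests on {0:a}
piece 2:u rests on {1:u}
piece 3:e — minimal
piece 4:u rests on {2:u}
piece 5:u rests on {4:u}
piece 6:o rests on {5:u}
piece 7:a rests on {6:o}
piece 8:o rests on {7:a}
piece 9:e rests on {3:e}
piece 10:a rests on {8:o}
minimal pieces: {0:a, 3:e}
ways to finish when only these pieces remain (= sum over removing one remaining piece with nothing left below it):
  1 left: {9}→1  {10}→1
  2 left: {3,9}→1  {8,10}→1  {9,10}→2
  3 left: {3,9,10}→3  {7,8,10}→1  {8,9,10}→3
  4 left: {3,8,9,10}→6  {6,7,8,10}→1  {7,8,9,10}→4
  5 left: {3,7,8,9,10}→10  {5,6,7,8,10}→1  {6,7,8,9,10}→5
  6 left: {3,6,7,8,9,10}→15  {4,5,6,7,8,10}→1  {5,6,7,8,9,10}→6
  7 left: {2,4,5,6,7,8,10}→1  {3,5,6,7,8,9,10}→21  {4,5,6,7,8,9,10}→7
  8 left: {1,2,4,5,6,7,8,10}→1  {2,4,5,6,7,8,9,10}→8  {3,4,5,6,7,8,9,10}→28
  9 left: {0,1,2,4,5,6,7,8,10}→1  {1,2,4,5,6,7,8,9,10}→9  {2,3,4,5,6,7,8,9,10}→36
  placing 0:a first → 45 extensions
  placing 3:e first → 10 extensions
total linear extensions = 55

55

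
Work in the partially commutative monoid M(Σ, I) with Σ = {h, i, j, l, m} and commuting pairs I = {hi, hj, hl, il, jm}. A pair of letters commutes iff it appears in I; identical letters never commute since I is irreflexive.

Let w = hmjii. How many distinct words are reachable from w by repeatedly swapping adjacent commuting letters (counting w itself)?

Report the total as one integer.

3

piece 0:h — minimal
piece 1:m rests on {0:h}
piece 2:j — minimal
piece 3:i rests on {1:m, 2:j}
piece 4:i rests on {3:i}
minimal pieces: {0:h, 2:j}
ways to finish when only these pieces remain (= sum over removing one remaining piece with nothing left below it):
  1 left: {4}→1
  2 left: {3,4}→1
  3 left: {1,3,4}→1  {2,3,4}→1
  placing 0:h first → 2 extensions
  placing 2:j first → 1 extensions
total linear extensions = 3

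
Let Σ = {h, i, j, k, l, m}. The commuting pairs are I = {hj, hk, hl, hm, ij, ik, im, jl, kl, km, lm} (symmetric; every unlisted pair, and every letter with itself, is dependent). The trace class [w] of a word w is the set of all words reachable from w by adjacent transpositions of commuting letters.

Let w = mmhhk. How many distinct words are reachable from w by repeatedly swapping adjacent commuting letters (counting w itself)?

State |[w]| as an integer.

30

drop 0:m onto floor
drop 1:m onto {0:m}
drop 2:h onto floor
drop 3:h onto {2:h}
drop 4:k onto floor
ground layer = {0:m, 2:h, 4:k}
drop-orders for the pieces not yet dropped (sum over which currently-grounded one goes next):
  1 to go: {1} 1  {3} 1  {4} 1
  2 to go: {0,1} 1  {1,3} 2  {1,4} 2  {2,3} 1  {3,4} 2
  3 to go: {0,1,3} 3  {0,1,4} 3  {1,2,3} 3  {1,3,4} 6  {2,3,4} 3
  if 0:m drops first: 12 orders
  if 2:h drops first: 12 orders
  if 4:k drops first: 6 orders
heap linearizations: 30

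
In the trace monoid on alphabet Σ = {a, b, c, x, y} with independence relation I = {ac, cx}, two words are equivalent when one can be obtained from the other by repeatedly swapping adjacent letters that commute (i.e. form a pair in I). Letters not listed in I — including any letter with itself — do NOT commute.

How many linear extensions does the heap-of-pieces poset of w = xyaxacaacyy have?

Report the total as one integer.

#0=x has no predecessor
#1=y depends on [0:x]
#2=a depends on [1:y]
#3=x depends on [2:a]
#4=a depends on [3:x]
#5=c depends on [1:y]
#6=a depends on [4:a]
#7=a depends on [6:a]
#8=c depends on [5:c]
#9=y depends on [7:a, 8:c]
#10=y depends on [9:y]
sources: [0:x]
N(rest) = Σ N(rest − s) over sources s of rest; N(one piece) = 1:
  size 1 → [10]=1
  size 2 → [9,10]=1
  size 3 → [7,9,10]=1  [8,9,10]=1
  size 4 → [5,8,9,10]=1  [6,7,9,10]=1  [7,8,9,10]=2
  size 5 → [4,6,7,9,10]=1  [5,7,8,9,10]=3  [6,7,8,9,10]=3
  size 6 → [3,4,6,7,9,10]=1  [4,6,7,8,9,10]=4  [5,6,7,8,9,10]=6
  size 7 → [2,3,4,6,7,9,10]=1  [3,4,6,7,8,9,10]=5  [4,5,6,7,8,9,10]=10
  size 8 → [2,3,4,6,7,8,9,10]=6  [3,4,5,6,7,8,9,10]=15
  size 9 → [2,3,4,5,6,7,8,9,10]=21
  first=0(x) contributes 21

21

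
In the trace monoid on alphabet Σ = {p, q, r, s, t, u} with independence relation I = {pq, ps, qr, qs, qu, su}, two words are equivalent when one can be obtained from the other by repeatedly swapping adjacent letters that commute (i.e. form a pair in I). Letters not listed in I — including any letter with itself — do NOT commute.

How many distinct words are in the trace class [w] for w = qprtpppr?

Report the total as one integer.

piece 0:q — minimal
piece 1:p — minimal
piece 2:r rests on {1:p}
piece 3:t rests on {0:q, 2:r}
piece 4:p rests on {3:t}
piece 5:p rests on {4:p}
piece 6:p rests on {5:p}
piece 7:r rests on {6:p}
minimal pieces: {0:q, 1:p}
ways to finish when only these pieces remain (= sum over removing one remaining piece with nothing left below it):
  1 left: {7}→1
  2 left: {6,7}→1
  3 left: {5,6,7}→1
  4 left: {4,5,6,7}→1
  5 left: {3,4,5,6,7}→1
  6 left: {0,3,4,5,6,7}→1  {2,3,4,5,6,7}→1
  placing 0:q first → 1 extensions
  placing 1:p first → 2 extensions
total linear extensions = 3

3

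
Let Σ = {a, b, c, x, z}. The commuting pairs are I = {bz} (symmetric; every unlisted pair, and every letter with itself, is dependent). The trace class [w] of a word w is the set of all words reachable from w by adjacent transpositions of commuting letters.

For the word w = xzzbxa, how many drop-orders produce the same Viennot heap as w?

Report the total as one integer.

3

drop 0:x onto floor
drop 1:z onto {0:x}
drop 2:z onto {1:z}
drop 3:b onto {0:x}
drop 4:x onto {2:z, 3:b}
drop 5:a onto {4:x}
ground layer = {0:x}
drop-orders for the pieces not yet dropped (sum over which currently-grounded one goes next):
  1 to go: {5} 1
  2 to go: {4,5} 1
  3 to go: {2,4,5} 1  {3,4,5} 1
  4 to go: {1,2,4,5} 1  {2,3,4,5} 2
  if 0:x drops first: 3 orders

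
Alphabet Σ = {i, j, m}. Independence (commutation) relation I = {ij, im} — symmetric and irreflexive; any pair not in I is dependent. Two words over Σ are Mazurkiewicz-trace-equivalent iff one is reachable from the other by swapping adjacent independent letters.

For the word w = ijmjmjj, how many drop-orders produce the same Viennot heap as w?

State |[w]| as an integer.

7

#0=i has no predecessor
#1=j has no predecessor
#2=m depends on [1:j]
#3=j depends on [2:m]
#4=m depends on [3:j]
#5=j depends on [4:m]
#6=j depends on [5:j]
sources: [0:i, 1:j]
N(rest) = Σ N(rest − s) over sources s of rest; N(one piece) = 1:
  size 1 → [0]=1  [6]=1
  size 2 → [0,6]=2  [5,6]=1
  size 3 → [0,5,6]=3  [4,5,6]=1
  size 4 → [0,4,5,6]=4  [3,4,5,6]=1
  size 5 → [0,3,4,5,6]=5  [2,3,4,5,6]=1
  first=0(i) contributes 1
  first=1(j) contributes 6
|[w]| = 7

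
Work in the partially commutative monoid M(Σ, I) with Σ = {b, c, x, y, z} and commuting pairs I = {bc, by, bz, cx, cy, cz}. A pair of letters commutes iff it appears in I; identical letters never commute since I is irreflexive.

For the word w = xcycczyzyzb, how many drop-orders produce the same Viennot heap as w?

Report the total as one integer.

1155

#0=x has no predecessor
#1=c has no predecessor
#2=y depends on [0:x]
#3=c depends on [1:c]
#4=c depends on [3:c]
#5=z depends on [2:y]
#6=y depends on [5:z]
#7=z depends on [6:y]
#8=y depends on [7:z]
#9=z depends on [8:y]
#10=b depends on [0:x]
sources: [0:x, 1:c]
N(rest) = Σ N(rest − s) over sources s of rest; N(one piece) = 1:
  size 1 → [4]=1  [9]=1  [10]=1
  size 2 → [3,4]=1  [4,9]=2  [4,10]=2  [8,9]=1  [9,10]=2
  size 3 → [1,3,4]=1  [3,4,9]=3  [3,4,10]=3  [4,8,9]=3  [4,9,10]=6  [7,8,9]=1  [8,9,10]=3
  size 4 → [1,3,4,9]=4  [1,3,4,10]=4  [3,4,8,9]=6  [3,4,9,10]=12  [4,7,8,9]=4  [4,8,9,10]=12  [6,7,8,9]=1  [7,8,9,10]=4
  size 5 → [1,3,4,8,9]=10  [1,3,4,9,10]=20  [3,4,7,8,9]=10  [3,4,8,9,10]=30  [4,6,7,8,9]=5  [4,7,8,9,10]=20  [5,6,7,8,9]=1  [6,7,8,9,10]=5
  size 6 → [1,3,4,7,8,9]=20  [1,3,4,8,9,10]=60  [2,5,6,7,8,9]=1  [3,4,6,7,8,9]=15  [3,4,7,8,9,10]=60  [4,5,6,7,8,9]=6  [4,6,7,8,9,10]=30  [5,6,7,8,9,10]=6
  size 7 → [1,3,4,6,7,8,9]=35  [1,3,4,7,8,9,10]=140  [2,4,5,6,7,8,9]=7  [2,5,6,7,8,9,10]=7  [3,4,5,6,7,8,9]=21  [3,4,6,7,8,9,10]=105  [4,5,6,7,8,9,10]=42
  size 8 → [0,2,5,6,7,8,9,10]=7  [1,3,4,5,6,7,8,9]=56  [1,3,4,6,7,8,9,10]=280  [2,3,4,5,6,7,8,9]=28  [2,4,5,6,7,8,9,10]=56  [3,4,5,6,7,8,9,10]=168
  size 9 → [0,2,4,5,6,7,8,9,10]=63  [1,2,3,4,5,6,7,8,9]=84  [1,3,4,5,6,7,8,9,10]=504  [2,3,4,5,6,7,8,9,10]=252
  first=0(x) contributes 840
  first=1(c) contributes 315
|[w]| = 1155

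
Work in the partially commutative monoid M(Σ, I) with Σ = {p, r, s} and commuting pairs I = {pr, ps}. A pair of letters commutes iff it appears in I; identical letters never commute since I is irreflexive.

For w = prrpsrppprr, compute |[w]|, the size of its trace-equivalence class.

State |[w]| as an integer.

462

piece 0:p — minimal
piece 1:r — minimal
piece 2:r rests on {1:r}
piece 3:p rests on {0:p}
piece 4:s rests on {2:r}
piece 5:r rests on {4:s}
piece 6:p rests on {3:p}
piece 7:p rests on {6:p}
piece 8:p rests on {7:p}
piece 9:r rests on {5:r}
piece 10:r rests on {9:r}
minimal pieces: {0:p, 1:r}
ways to finish when only these pieces remain (= sum over removing one remaining piece with nothing left below it):
  1 left: {8}→1  {10}→1
  2 left: {7,8}→1  {8,10}→2  {9,10}→1
  3 left: {5,9,10}→1  {6,7,8}→1  {7,8,10}→3  {8,9,10}→3
  4 left: {3,6,7,8}→1  {4,5,9,10}→1  {5,8,9,10}→4  {6,7,8,10}→4  {7,8,9,10}→6
  5 left: {0,3,6,7,8}→1  {2,4,5,9,10}→1  {3,6,7,8,10}→5  {4,5,8,9,10}→5  {5,7,8,9,10}→10  {6,7,8,9,10}→10
  6 left: {0,3,6,7,8,10}→6  {1,2,4,5,9,10}→1  {2,4,5,8,9,10}→6  {3,6,7,8,9,10}→15  {4,5,7,8,9,10}→15  {5,6,7,8,9,10}→20
  7 left: {0,3,6,7,8,9,10}→21  {1,2,4,5,8,9,10}→7  {2,4,5,7,8,9,10}→21  {3,5,6,7,8,9,10}→35  {4,5,6,7,8,9,10}→35
  8 left: {0,3,5,6,7,8,9,10}→56  {1,2,4,5,7,8,9,10}→28  {2,4,5,6,7,8,9,10}→56  {3,4,5,6,7,8,9,10}→70
  9 left: {0,3,4,5,6,7,8,9,10}→126  {1,2,4,5,6,7,8,9,10}→84  {2,3,4,5,6,7,8,9,10}→126
  placing 0:p first → 210 extensions
  placing 1:r first → 252 extensions
total linear extensions = 462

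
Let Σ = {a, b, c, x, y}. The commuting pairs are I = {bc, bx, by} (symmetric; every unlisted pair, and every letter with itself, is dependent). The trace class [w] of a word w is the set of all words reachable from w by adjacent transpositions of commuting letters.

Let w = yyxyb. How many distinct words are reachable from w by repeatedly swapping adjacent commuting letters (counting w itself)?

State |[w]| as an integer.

drop 0:y onto floor
drop 1:y onto {0:y}
drop 2:x onto {1:y}
drop 3:y onto {2:x}
drop 4:b onto floor
ground layer = {0:y, 4:b}
drop-orders for the pieces not yet dropped (sum over which currently-grounded one goes next):
  1 to go: {3} 1  {4} 1
  2 to go: {2,3} 1  {3,4} 2
  3 to go: {1,2,3} 1  {2,3,4} 3
  if 0:y drops first: 4 orders
  if 4:b drops first: 1 orders
heap linearizations: 5

5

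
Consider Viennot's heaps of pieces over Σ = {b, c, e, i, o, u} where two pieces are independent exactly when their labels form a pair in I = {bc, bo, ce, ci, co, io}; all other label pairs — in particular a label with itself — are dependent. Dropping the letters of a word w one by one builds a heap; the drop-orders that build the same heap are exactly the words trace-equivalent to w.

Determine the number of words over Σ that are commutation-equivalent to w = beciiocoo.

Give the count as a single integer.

#0=b has no predecessor
#1=e depends on [0:b]
#2=c has no predecessor
#3=i depends on [1:e]
#4=i depends on [3:i]
#5=o depends on [1:e]
#6=c depends on [2:c]
#7=o depends on [5:o]
#8=o depends on [7:o]
sources: [0:b, 2:c]
N(rest) = Σ N(rest − s) over sources s of rest; N(one piece) = 1:
  size 1 → [4]=1  [6]=1  [8]=1
  size 2 → [2,6]=1  [3,4]=1  [4,6]=2  [4,8]=2  [6,8]=2  [7,8]=1
  size 3 → [2,4,6]=3  [2,6,8]=3  [3,4,6]=3  [3,4,8]=3  [4,6,8]=6  [4,7,8]=3  [5,7,8]=1  [6,7,8]=3
  size 4 → [2,3,4,6]=6  [2,4,6,8]=12  [2,6,7,8]=6  [3,4,6,8]=12  [3,4,7,8]=6  [4,5,7,8]=4  [4,6,7,8]=12  [5,6,7,8]=4
  size 5 → [2,3,4,6,8]=30  [2,4,6,7,8]=30  [2,5,6,7,8]=10  [3,4,5,7,8]=10  [3,4,6,7,8]=30  [4,5,6,7,8]=20
  size 6 → [1,3,4,5,7,8]=10  [2,3,4,6,7,8]=90  [2,4,5,6,7,8]=60  [3,4,5,6,7,8]=60
  size 7 → [0,1,3,4,5,7,8]=10  [1,3,4,5,6,7,8]=70  [2,3,4,5,6,7,8]=210
  first=0(b) contributes 280
  first=2(c) contributes 80
|[w]| = 360

360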